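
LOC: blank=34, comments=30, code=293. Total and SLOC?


Total LOC = blank + comment + code
Total LOC = 34 + 30 + 293 = 357
SLOC (source only) = code = 293

Total LOC: 357, SLOC: 293


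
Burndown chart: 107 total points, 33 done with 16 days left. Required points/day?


Formula: Required rate = Remaining points / Days left
Remaining = 107 - 33 = 74 points
Required rate = 74 / 16 = 4.63 points/day

4.63 points/day


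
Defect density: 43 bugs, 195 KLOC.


Defect density = defects / KLOC
Defect density = 43 / 195
Defect density = 0.221 defects/KLOC

0.221 defects/KLOC


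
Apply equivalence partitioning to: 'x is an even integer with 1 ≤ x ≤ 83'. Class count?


Constraint: even integers in [1, 83]
Class 1: x < 1 — out-of-range invalid
Class 2: x in [1,83] but odd — wrong type invalid
Class 3: x in [1,83] and even — valid
Class 4: x > 83 — out-of-range invalid
Total equivalence classes: 4

4 equivalence classes


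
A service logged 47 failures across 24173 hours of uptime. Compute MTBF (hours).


Formula: MTBF = Total operating time / Number of failures
MTBF = 24173 / 47
MTBF = 514.32 hours

514.32 hours


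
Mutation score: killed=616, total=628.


Mutation score = killed / total * 100
Mutation score = 616 / 628 * 100
Mutation score = 98.09%

98.09%


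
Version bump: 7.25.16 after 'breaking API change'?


Current: 7.25.16
Change category: 'breaking API change' → major bump
SemVer rule: major bump → increment MAJOR, reset MINOR and PATCH to 0
New: 8.0.0

8.0.0


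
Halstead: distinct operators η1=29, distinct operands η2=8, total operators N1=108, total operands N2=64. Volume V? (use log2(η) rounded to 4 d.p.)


Formula: V = N * log2(η), where N = N1 + N2 and η = η1 + η2
η = 29 + 8 = 37
N = 108 + 64 = 172
log2(37) ≈ 5.2095
V = 172 * 5.2095 = 896.03

896.03


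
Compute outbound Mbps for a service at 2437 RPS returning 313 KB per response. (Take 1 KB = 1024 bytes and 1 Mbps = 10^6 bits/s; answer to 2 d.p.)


Formula: Mbps = payload_bytes * RPS * 8 / 1e6
Payload per request = 313 KB = 313 * 1024 = 320512 bytes
Total bytes/sec = 320512 * 2437 = 781087744
Total bits/sec = 781087744 * 8 = 6248701952
Mbps = 6248701952 / 1e6 = 6248.7

6248.7 Mbps


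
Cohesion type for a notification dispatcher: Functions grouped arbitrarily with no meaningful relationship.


Reasoning: Worst: random grouping
Type: Coincidental cohesion

Coincidental cohesion


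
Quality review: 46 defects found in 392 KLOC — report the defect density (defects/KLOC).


Defect density = defects / KLOC
Defect density = 46 / 392
Defect density = 0.117 defects/KLOC

0.117 defects/KLOC


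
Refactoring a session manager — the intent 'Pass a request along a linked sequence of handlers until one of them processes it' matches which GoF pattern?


This matches the Chain of Responsibility pattern

Chain of Responsibility


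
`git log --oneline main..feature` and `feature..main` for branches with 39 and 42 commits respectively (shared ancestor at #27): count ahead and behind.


Common ancestor: commit #27
feature commits after divergence: 39 - 27 = 12
main commits after divergence: 42 - 27 = 15
feature is 12 commits ahead of main
main is 15 commits ahead of feature

feature ahead: 12, main ahead: 15


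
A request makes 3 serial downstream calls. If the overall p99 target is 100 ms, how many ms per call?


Formula: per_stage = total_budget / stages
per_stage = 100 / 3
per_stage = 33.33 ms

33.33 ms


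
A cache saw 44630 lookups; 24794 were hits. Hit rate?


Formula: hit rate = hits / (hits + misses) * 100
hit rate = 24794 / (24794 + 19836) * 100
hit rate = 24794 / 44630 * 100
hit rate = 55.55%

55.55%


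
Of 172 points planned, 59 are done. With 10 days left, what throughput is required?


Formula: Required rate = Remaining points / Days left
Remaining = 172 - 59 = 113 points
Required rate = 113 / 10 = 11.3 points/day

11.3 points/day


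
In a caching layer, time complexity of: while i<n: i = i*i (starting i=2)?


Reasoning: squaring drives double-exponential growth; iterations ~ log log n
Complexity: O(log log n)

O(log log n)


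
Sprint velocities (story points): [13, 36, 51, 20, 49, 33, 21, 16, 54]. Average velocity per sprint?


Formula: Avg velocity = Total points / Number of sprints
Points: [13, 36, 51, 20, 49, 33, 21, 16, 54]
Sum = 13 + 36 + 51 + 20 + 49 + 33 + 21 + 16 + 54 = 293
Avg velocity = 293 / 9 = 32.56 points/sprint

32.56 points/sprint


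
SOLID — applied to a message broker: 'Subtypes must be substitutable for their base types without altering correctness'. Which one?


This describes the Liskov Substitution Principle (LSP)

Liskov Substitution Principle (LSP)


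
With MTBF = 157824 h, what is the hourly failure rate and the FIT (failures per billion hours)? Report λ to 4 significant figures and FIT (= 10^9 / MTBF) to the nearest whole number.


Formula: λ = 1 / MTBF; FIT = λ × 1e9 = 1e9 / MTBF
λ = 1 / 157824 ≈ 6.336e-06 failures/hour
FIT = 1e9 / 157824 ≈ 6336 failures per 1e9 hours (nearest whole number)

λ = 6.336e-06 /h, FIT = 6336


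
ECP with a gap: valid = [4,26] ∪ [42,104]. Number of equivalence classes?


Valid ranges: [4,26] and [42,104]
Class 1: x < 4 — invalid
Class 2: 4 ≤ x ≤ 26 — valid
Class 3: 26 < x < 42 — invalid (gap between ranges)
Class 4: 42 ≤ x ≤ 104 — valid
Class 5: x > 104 — invalid
Total equivalence classes: 5

5 equivalence classes


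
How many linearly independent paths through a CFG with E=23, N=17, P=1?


Formula: V(G) = E - N + 2P
V(G) = 23 - 17 + 2*1
V(G) = 6 + 2
V(G) = 8

8


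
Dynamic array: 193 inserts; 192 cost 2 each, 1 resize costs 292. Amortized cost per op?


Formula: Amortized cost = Total cost / Operations
Total cost = (192 * 2) + (1 * 292)
Total cost = 384 + 292 = 676
Amortized = 676 / 193 = 3.5026

3.5026


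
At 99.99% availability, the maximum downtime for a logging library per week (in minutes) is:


Formula: allowed downtime = period * (100 - SLA) / 100
Period (week) = 10080 minutes
Unavailability fraction = (100 - 99.99) / 100
Allowed downtime = 10080 * (100 - 99.99) / 100
Allowed downtime = 1.008 minutes

1.008 minutes


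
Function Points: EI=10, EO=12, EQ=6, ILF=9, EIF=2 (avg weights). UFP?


UFP = EI*4 + EO*5 + EQ*4 + ILF*10 + EIF*7
UFP = 10*4 + 12*5 + 6*4 + 9*10 + 2*7
UFP = 40 + 60 + 24 + 90 + 14
UFP = 228

228


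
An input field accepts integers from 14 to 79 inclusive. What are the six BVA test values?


Range: [14, 79]
Boundaries: just below min, min, min+1, max-1, max, just above max
Values: [13, 14, 15, 78, 79, 80]

[13, 14, 15, 78, 79, 80]


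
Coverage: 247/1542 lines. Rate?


Coverage = covered / total * 100
Coverage = 247 / 1542 * 100
Coverage = 16.02%

16.02%


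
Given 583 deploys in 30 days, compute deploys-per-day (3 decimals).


Formula: deployments per day = releases / days
= 583 / 30
= 19.433 deploys/day
(equivalently, 136.03 deploys/week)

19.433 deploys/day


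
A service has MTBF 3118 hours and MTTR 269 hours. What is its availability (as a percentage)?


Availability = MTBF / (MTBF + MTTR)
Availability = 3118 / (3118 + 269)
Availability = 3118 / 3387
Availability = 92.0579%

92.0579%


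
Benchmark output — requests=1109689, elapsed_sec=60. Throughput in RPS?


Formula: throughput = requests / seconds
throughput = 1109689 / 60
throughput = 18494.82 requests/second

18494.82 requests/second


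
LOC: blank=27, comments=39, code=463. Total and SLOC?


Total LOC = blank + comment + code
Total LOC = 27 + 39 + 463 = 529
SLOC (source only) = code = 463

Total LOC: 529, SLOC: 463


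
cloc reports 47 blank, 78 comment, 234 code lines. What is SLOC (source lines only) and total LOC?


Total LOC = blank + comment + code
Total LOC = 47 + 78 + 234 = 359
SLOC (source only) = code = 234

Total LOC: 359, SLOC: 234


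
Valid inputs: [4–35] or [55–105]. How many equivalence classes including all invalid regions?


Valid ranges: [4,35] and [55,105]
Class 1: x < 4 — invalid
Class 2: 4 ≤ x ≤ 35 — valid
Class 3: 35 < x < 55 — invalid (gap between ranges)
Class 4: 55 ≤ x ≤ 105 — valid
Class 5: x > 105 — invalid
Total equivalence classes: 5

5 equivalence classes


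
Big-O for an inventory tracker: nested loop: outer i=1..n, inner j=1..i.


Reasoning: triangle: n(n+1)/2 ~ n^2/2
Complexity: O(n^2)

O(n^2)


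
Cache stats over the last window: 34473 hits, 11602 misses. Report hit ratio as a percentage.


Formula: hit rate = hits / (hits + misses) * 100
hit rate = 34473 / (34473 + 11602) * 100
hit rate = 34473 / 46075 * 100
hit rate = 74.82%

74.82%


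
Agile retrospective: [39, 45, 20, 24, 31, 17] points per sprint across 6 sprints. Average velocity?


Formula: Avg velocity = Total points / Number of sprints
Points: [39, 45, 20, 24, 31, 17]
Sum = 39 + 45 + 20 + 24 + 31 + 17 = 176
Avg velocity = 176 / 6 = 29.33 points/sprint

29.33 points/sprint


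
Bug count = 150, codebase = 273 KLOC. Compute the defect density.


Defect density = defects / KLOC
Defect density = 150 / 273
Defect density = 0.549 defects/KLOC

0.549 defects/KLOC


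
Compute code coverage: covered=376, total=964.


Coverage = covered / total * 100
Coverage = 376 / 964 * 100
Coverage = 39.0%

39.0%


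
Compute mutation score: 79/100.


Mutation score = killed / total * 100
Mutation score = 79 / 100 * 100
Mutation score = 79.0%

79.0%


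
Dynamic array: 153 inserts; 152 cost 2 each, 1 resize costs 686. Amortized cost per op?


Formula: Amortized cost = Total cost / Operations
Total cost = (152 * 2) + (1 * 686)
Total cost = 304 + 686 = 990
Amortized = 990 / 153 = 6.4706

6.4706


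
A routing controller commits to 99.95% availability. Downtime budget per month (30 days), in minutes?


Formula: allowed downtime = period * (100 - SLA) / 100
Period (month (30 days)) = 43200 minutes
Unavailability fraction = (100 - 99.95) / 100
Allowed downtime = 43200 * (100 - 99.95) / 100
Allowed downtime = 21.6 minutes

21.6 minutes


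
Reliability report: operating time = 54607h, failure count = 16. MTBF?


Formula: MTBF = Total operating time / Number of failures
MTBF = 54607 / 16
MTBF = 3412.94 hours

3412.94 hours


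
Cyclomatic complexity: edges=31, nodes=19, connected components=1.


Formula: V(G) = E - N + 2P
V(G) = 31 - 19 + 2*1
V(G) = 12 + 2
V(G) = 14

14


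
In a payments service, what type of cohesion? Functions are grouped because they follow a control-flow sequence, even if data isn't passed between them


Reasoning: Grouped by order of execution within a routine, not by data flow
Type: Procedural cohesion

Procedural cohesion


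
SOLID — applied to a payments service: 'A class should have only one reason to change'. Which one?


This describes the Single Responsibility Principle (SRP)

Single Responsibility Principle (SRP)


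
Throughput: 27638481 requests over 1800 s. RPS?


Formula: throughput = requests / seconds
throughput = 27638481 / 1800
throughput = 15354.71 requests/second

15354.71 requests/second


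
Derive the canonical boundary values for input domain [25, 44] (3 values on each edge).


Range: [25, 44]
Boundaries: just below min, min, min+1, max-1, max, just above max
Values: [24, 25, 26, 43, 44, 45]

[24, 25, 26, 43, 44, 45]


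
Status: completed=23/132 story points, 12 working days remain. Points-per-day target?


Formula: Required rate = Remaining points / Days left
Remaining = 132 - 23 = 109 points
Required rate = 109 / 12 = 9.08 points/day

9.08 points/day


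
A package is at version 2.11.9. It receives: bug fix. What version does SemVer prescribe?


Current: 2.11.9
Change category: 'bug fix' → patch bump
SemVer rule: patch bump → increment PATCH (MAJOR and MINOR unchanged)
New: 2.11.10

2.11.10


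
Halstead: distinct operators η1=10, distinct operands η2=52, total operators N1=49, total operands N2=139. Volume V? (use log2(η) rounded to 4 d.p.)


Formula: V = N * log2(η), where N = N1 + N2 and η = η1 + η2
η = 10 + 52 = 62
N = 49 + 139 = 188
log2(62) ≈ 5.9542
V = 188 * 5.9542 = 1119.39

1119.39


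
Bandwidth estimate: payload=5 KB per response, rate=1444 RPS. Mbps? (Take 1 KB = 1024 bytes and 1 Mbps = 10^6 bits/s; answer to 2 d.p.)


Formula: Mbps = payload_bytes * RPS * 8 / 1e6
Payload per request = 5 KB = 5 * 1024 = 5120 bytes
Total bytes/sec = 5120 * 1444 = 7393280
Total bits/sec = 7393280 * 8 = 59146240
Mbps = 59146240 / 1e6 = 59.15

59.15 Mbps


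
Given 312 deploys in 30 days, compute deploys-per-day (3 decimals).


Formula: deployments per day = releases / days
= 312 / 30
= 10.4 deploys/day
(equivalently, 72.8 deploys/week)

10.4 deploys/day


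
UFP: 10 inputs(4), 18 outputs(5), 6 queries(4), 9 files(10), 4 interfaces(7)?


UFP = EI*4 + EO*5 + EQ*4 + ILF*10 + EIF*7
UFP = 10*4 + 18*5 + 6*4 + 9*10 + 4*7
UFP = 40 + 90 + 24 + 90 + 28
UFP = 272

272


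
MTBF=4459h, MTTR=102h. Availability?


Availability = MTBF / (MTBF + MTTR)
Availability = 4459 / (4459 + 102)
Availability = 4459 / 4561
Availability = 97.7636%

97.7636%


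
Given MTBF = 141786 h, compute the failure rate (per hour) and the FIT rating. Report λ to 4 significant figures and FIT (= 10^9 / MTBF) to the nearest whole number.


Formula: λ = 1 / MTBF; FIT = λ × 1e9 = 1e9 / MTBF
λ = 1 / 141786 ≈ 7.053e-06 failures/hour
FIT = 1e9 / 141786 ≈ 7053 failures per 1e9 hours (nearest whole number)

λ = 7.053e-06 /h, FIT = 7053


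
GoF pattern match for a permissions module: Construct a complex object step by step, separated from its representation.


This matches the Builder pattern

Builder


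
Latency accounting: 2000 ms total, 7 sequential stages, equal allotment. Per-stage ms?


Formula: per_stage = total_budget / stages
per_stage = 2000 / 7
per_stage = 285.71 ms

285.71 ms


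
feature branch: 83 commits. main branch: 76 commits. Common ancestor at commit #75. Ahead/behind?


Common ancestor: commit #75
feature commits after divergence: 83 - 75 = 8
main commits after divergence: 76 - 75 = 1
feature is 8 commits ahead of main
main is 1 commits ahead of feature

feature ahead: 8, main ahead: 1


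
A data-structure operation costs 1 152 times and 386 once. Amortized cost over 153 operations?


Formula: Amortized cost = Total cost / Operations
Total cost = (152 * 1) + (1 * 386)
Total cost = 152 + 386 = 538
Amortized = 538 / 153 = 3.5163

3.5163


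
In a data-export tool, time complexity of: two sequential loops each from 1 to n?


Reasoning: sequential dominates: O(n) + O(n) = O(n)
Complexity: O(n)

O(n)


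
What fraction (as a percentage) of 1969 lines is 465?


Coverage = covered / total * 100
Coverage = 465 / 1969 * 100
Coverage = 23.62%

23.62%


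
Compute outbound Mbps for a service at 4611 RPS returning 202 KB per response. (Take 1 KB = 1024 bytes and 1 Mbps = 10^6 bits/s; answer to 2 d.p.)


Formula: Mbps = payload_bytes * RPS * 8 / 1e6
Payload per request = 202 KB = 202 * 1024 = 206848 bytes
Total bytes/sec = 206848 * 4611 = 953776128
Total bits/sec = 953776128 * 8 = 7630209024
Mbps = 7630209024 / 1e6 = 7630.21

7630.21 Mbps


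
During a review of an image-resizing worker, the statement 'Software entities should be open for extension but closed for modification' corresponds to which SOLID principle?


This describes the Open/Closed Principle (OCP)

Open/Closed Principle (OCP)


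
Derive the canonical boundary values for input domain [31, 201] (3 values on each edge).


Range: [31, 201]
Boundaries: just below min, min, min+1, max-1, max, just above max
Values: [30, 31, 32, 200, 201, 202]

[30, 31, 32, 200, 201, 202]


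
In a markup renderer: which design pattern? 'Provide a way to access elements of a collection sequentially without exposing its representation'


This matches the Iterator pattern

Iterator


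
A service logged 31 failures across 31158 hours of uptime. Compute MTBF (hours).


Formula: MTBF = Total operating time / Number of failures
MTBF = 31158 / 31
MTBF = 1005.1 hours

1005.1 hours


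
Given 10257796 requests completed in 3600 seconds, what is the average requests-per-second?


Formula: throughput = requests / seconds
throughput = 10257796 / 3600
throughput = 2849.39 requests/second

2849.39 requests/second


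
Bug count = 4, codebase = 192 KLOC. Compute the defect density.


Defect density = defects / KLOC
Defect density = 4 / 192
Defect density = 0.021 defects/KLOC

0.021 defects/KLOC


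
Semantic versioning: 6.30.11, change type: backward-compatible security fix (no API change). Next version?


Current: 6.30.11
Change category: 'backward-compatible security fix (no API change)' → patch bump
SemVer rule: patch bump → increment PATCH (MAJOR and MINOR unchanged)
New: 6.30.12

6.30.12


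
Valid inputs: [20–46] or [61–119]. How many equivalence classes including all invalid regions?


Valid ranges: [20,46] and [61,119]
Class 1: x < 20 — invalid
Class 2: 20 ≤ x ≤ 46 — valid
Class 3: 46 < x < 61 — invalid (gap between ranges)
Class 4: 61 ≤ x ≤ 119 — valid
Class 5: x > 119 — invalid
Total equivalence classes: 5

5 equivalence classes


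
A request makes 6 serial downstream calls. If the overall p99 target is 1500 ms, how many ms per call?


Formula: per_stage = total_budget / stages
per_stage = 1500 / 6
per_stage = 250.0 ms

250.0 ms


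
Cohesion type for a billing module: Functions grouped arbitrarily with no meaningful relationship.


Reasoning: Worst: random grouping
Type: Coincidental cohesion

Coincidental cohesion


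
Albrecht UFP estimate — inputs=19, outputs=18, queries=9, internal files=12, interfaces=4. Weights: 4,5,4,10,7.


UFP = EI*4 + EO*5 + EQ*4 + ILF*10 + EIF*7
UFP = 19*4 + 18*5 + 9*4 + 12*10 + 4*7
UFP = 76 + 90 + 36 + 120 + 28
UFP = 350

350


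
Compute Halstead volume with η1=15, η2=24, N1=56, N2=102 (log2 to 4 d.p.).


Formula: V = N * log2(η), where N = N1 + N2 and η = η1 + η2
η = 15 + 24 = 39
N = 56 + 102 = 158
log2(39) ≈ 5.2854
V = 158 * 5.2854 = 835.09

835.09


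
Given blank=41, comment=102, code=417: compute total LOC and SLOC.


Total LOC = blank + comment + code
Total LOC = 41 + 102 + 417 = 560
SLOC (source only) = code = 417

Total LOC: 560, SLOC: 417


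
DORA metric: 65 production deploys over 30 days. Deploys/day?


Formula: deployments per day = releases / days
= 65 / 30
= 2.167 deploys/day
(equivalently, 15.17 deploys/week)

2.167 deploys/day


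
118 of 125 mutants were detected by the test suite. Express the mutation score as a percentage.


Mutation score = killed / total * 100
Mutation score = 118 / 125 * 100
Mutation score = 94.4%

94.4%


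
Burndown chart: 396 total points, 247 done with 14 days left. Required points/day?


Formula: Required rate = Remaining points / Days left
Remaining = 396 - 247 = 149 points
Required rate = 149 / 14 = 10.64 points/day

10.64 points/day


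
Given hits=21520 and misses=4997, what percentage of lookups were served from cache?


Formula: hit rate = hits / (hits + misses) * 100
hit rate = 21520 / (21520 + 4997) * 100
hit rate = 21520 / 26517 * 100
hit rate = 81.16%

81.16%


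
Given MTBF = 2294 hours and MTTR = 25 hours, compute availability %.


Availability = MTBF / (MTBF + MTTR)
Availability = 2294 / (2294 + 25)
Availability = 2294 / 2319
Availability = 98.9219%

98.9219%


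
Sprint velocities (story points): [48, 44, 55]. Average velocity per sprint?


Formula: Avg velocity = Total points / Number of sprints
Points: [48, 44, 55]
Sum = 48 + 44 + 55 = 147
Avg velocity = 147 / 3 = 49.0 points/sprint

49.0 points/sprint


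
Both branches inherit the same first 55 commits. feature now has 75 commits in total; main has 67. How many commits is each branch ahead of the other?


Common ancestor: commit #55
feature commits after divergence: 75 - 55 = 20
main commits after divergence: 67 - 55 = 12
feature is 20 commits ahead of main
main is 12 commits ahead of feature

feature ahead: 20, main ahead: 12


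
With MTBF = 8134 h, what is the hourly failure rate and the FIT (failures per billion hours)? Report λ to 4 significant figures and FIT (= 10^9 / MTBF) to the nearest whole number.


Formula: λ = 1 / MTBF; FIT = λ × 1e9 = 1e9 / MTBF
λ = 1 / 8134 ≈ 1.229e-04 failures/hour
FIT = 1e9 / 8134 ≈ 122941 failures per 1e9 hours (nearest whole number)

λ = 1.229e-04 /h, FIT = 122941


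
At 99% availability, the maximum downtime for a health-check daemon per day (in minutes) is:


Formula: allowed downtime = period * (100 - SLA) / 100
Period (day) = 1440 minutes
Unavailability fraction = (100 - 99.0) / 100
Allowed downtime = 1440 * (100 - 99.0) / 100
Allowed downtime = 14.4 minutes

14.4 minutes


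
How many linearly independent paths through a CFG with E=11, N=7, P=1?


Formula: V(G) = E - N + 2P
V(G) = 11 - 7 + 2*1
V(G) = 4 + 2
V(G) = 6

6


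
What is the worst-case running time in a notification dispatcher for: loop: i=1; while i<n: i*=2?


Reasoning: i doubles each step so iterations are log2(n)
Complexity: O(log n)

O(log n)


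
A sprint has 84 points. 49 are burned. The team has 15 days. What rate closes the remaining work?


Formula: Required rate = Remaining points / Days left
Remaining = 84 - 49 = 35 points
Required rate = 35 / 15 = 2.33 points/day

2.33 points/day


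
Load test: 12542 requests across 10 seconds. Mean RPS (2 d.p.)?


Formula: throughput = requests / seconds
throughput = 12542 / 10
throughput = 1254.2 requests/second

1254.2 requests/second


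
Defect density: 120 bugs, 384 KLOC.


Defect density = defects / KLOC
Defect density = 120 / 384
Defect density = 0.313 defects/KLOC

0.313 defects/KLOC


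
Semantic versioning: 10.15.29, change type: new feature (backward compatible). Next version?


Current: 10.15.29
Change category: 'new feature (backward compatible)' → minor bump
SemVer rule: minor bump → increment MINOR, reset PATCH to 0 (MAJOR unchanged)
New: 10.16.0

10.16.0


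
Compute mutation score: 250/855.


Mutation score = killed / total * 100
Mutation score = 250 / 855 * 100
Mutation score = 29.24%

29.24%


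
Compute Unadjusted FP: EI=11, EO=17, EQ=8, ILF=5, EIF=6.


UFP = EI*4 + EO*5 + EQ*4 + ILF*10 + EIF*7
UFP = 11*4 + 17*5 + 8*4 + 5*10 + 6*7
UFP = 44 + 85 + 32 + 50 + 42
UFP = 253

253


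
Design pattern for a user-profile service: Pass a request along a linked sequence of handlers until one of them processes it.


This matches the Chain of Responsibility pattern

Chain of Responsibility


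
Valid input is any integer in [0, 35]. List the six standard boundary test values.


Range: [0, 35]
Boundaries: just below min, min, min+1, max-1, max, just above max
Values: [-1, 0, 1, 34, 35, 36]

[-1, 0, 1, 34, 35, 36]


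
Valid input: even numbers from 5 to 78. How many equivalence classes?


Constraint: even integers in [5, 78]
Class 1: x < 5 — out-of-range invalid
Class 2: x in [5,78] but odd — wrong type invalid
Class 3: x in [5,78] and even — valid
Class 4: x > 78 — out-of-range invalid
Total equivalence classes: 4

4 equivalence classes


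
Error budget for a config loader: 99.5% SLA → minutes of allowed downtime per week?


Formula: allowed downtime = period * (100 - SLA) / 100
Period (week) = 10080 minutes
Unavailability fraction = (100 - 99.5) / 100
Allowed downtime = 10080 * (100 - 99.5) / 100
Allowed downtime = 50.4 minutes

50.4 minutes


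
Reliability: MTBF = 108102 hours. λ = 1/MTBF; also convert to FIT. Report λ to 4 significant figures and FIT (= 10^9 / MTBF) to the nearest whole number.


Formula: λ = 1 / MTBF; FIT = λ × 1e9 = 1e9 / MTBF
λ = 1 / 108102 ≈ 9.251e-06 failures/hour
FIT = 1e9 / 108102 ≈ 9251 failures per 1e9 hours (nearest whole number)

λ = 9.251e-06 /h, FIT = 9251


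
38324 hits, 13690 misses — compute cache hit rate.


Formula: hit rate = hits / (hits + misses) * 100
hit rate = 38324 / (38324 + 13690) * 100
hit rate = 38324 / 52014 * 100
hit rate = 73.68%

73.68%


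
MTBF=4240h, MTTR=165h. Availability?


Availability = MTBF / (MTBF + MTTR)
Availability = 4240 / (4240 + 165)
Availability = 4240 / 4405
Availability = 96.2543%

96.2543%


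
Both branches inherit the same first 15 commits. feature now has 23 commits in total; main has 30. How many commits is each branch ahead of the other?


Common ancestor: commit #15
feature commits after divergence: 23 - 15 = 8
main commits after divergence: 30 - 15 = 15
feature is 8 commits ahead of main
main is 15 commits ahead of feature

feature ahead: 8, main ahead: 15


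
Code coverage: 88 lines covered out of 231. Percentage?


Coverage = covered / total * 100
Coverage = 88 / 231 * 100
Coverage = 38.1%

38.1%


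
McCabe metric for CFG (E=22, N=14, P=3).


Formula: V(G) = E - N + 2P
V(G) = 22 - 14 + 2*3
V(G) = 8 + 6
V(G) = 14

14


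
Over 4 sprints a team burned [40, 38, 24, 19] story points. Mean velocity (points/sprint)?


Formula: Avg velocity = Total points / Number of sprints
Points: [40, 38, 24, 19]
Sum = 40 + 38 + 24 + 19 = 121
Avg velocity = 121 / 4 = 30.25 points/sprint

30.25 points/sprint


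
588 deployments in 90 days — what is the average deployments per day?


Formula: deployments per day = releases / days
= 588 / 90
= 6.533 deploys/day
(equivalently, 45.73 deploys/week)

6.533 deploys/day


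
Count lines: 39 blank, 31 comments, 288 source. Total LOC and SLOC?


Total LOC = blank + comment + code
Total LOC = 39 + 31 + 288 = 358
SLOC (source only) = code = 288

Total LOC: 358, SLOC: 288


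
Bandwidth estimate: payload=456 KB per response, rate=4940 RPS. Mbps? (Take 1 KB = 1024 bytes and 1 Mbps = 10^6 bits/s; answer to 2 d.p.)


Formula: Mbps = payload_bytes * RPS * 8 / 1e6
Payload per request = 456 KB = 456 * 1024 = 466944 bytes
Total bytes/sec = 466944 * 4940 = 2306703360
Total bits/sec = 2306703360 * 8 = 18453626880
Mbps = 18453626880 / 1e6 = 18453.63

18453.63 Mbps


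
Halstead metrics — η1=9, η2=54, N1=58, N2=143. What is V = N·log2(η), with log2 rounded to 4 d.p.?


Formula: V = N * log2(η), where N = N1 + N2 and η = η1 + η2
η = 9 + 54 = 63
N = 58 + 143 = 201
log2(63) ≈ 5.9773
V = 201 * 5.9773 = 1201.44

1201.44


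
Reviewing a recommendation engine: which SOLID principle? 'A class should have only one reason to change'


This describes the Single Responsibility Principle (SRP)

Single Responsibility Principle (SRP)


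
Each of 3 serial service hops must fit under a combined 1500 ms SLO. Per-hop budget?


Formula: per_stage = total_budget / stages
per_stage = 1500 / 3
per_stage = 500.0 ms

500.0 ms


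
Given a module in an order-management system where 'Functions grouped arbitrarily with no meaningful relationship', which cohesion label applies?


Reasoning: Worst: random grouping
Type: Coincidental cohesion

Coincidental cohesion


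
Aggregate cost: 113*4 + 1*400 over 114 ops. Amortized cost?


Formula: Amortized cost = Total cost / Operations
Total cost = (113 * 4) + (1 * 400)
Total cost = 452 + 400 = 852
Amortized = 852 / 114 = 7.4737

7.4737


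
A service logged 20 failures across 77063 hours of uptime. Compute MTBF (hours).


Formula: MTBF = Total operating time / Number of failures
MTBF = 77063 / 20
MTBF = 3853.15 hours

3853.15 hours


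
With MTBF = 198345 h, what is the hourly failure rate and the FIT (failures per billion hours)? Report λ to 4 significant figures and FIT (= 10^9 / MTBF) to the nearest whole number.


Formula: λ = 1 / MTBF; FIT = λ × 1e9 = 1e9 / MTBF
λ = 1 / 198345 ≈ 5.042e-06 failures/hour
FIT = 1e9 / 198345 ≈ 5042 failures per 1e9 hours (nearest whole number)

λ = 5.042e-06 /h, FIT = 5042


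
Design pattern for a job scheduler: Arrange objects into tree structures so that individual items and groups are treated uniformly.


This matches the Composite pattern

Composite


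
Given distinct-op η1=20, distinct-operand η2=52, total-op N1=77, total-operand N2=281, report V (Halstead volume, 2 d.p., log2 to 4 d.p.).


Formula: V = N * log2(η), where N = N1 + N2 and η = η1 + η2
η = 20 + 52 = 72
N = 77 + 281 = 358
log2(72) ≈ 6.1699
V = 358 * 6.1699 = 2208.82

2208.82


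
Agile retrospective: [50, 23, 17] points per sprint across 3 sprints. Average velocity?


Formula: Avg velocity = Total points / Number of sprints
Points: [50, 23, 17]
Sum = 50 + 23 + 17 = 90
Avg velocity = 90 / 3 = 30.0 points/sprint

30.0 points/sprint


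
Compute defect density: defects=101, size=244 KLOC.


Defect density = defects / KLOC
Defect density = 101 / 244
Defect density = 0.414 defects/KLOC

0.414 defects/KLOC


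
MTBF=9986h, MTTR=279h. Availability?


Availability = MTBF / (MTBF + MTTR)
Availability = 9986 / (9986 + 279)
Availability = 9986 / 10265
Availability = 97.282%

97.282%


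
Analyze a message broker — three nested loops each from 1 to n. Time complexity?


Reasoning: three levels of nesting over n
Complexity: O(n^3)

O(n^3)


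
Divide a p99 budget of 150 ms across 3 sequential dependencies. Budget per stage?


Formula: per_stage = total_budget / stages
per_stage = 150 / 3
per_stage = 50.0 ms

50.0 ms


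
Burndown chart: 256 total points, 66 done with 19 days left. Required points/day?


Formula: Required rate = Remaining points / Days left
Remaining = 256 - 66 = 190 points
Required rate = 190 / 19 = 10.0 points/day

10.0 points/day


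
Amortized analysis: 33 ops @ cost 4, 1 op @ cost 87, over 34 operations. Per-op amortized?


Formula: Amortized cost = Total cost / Operations
Total cost = (33 * 4) + (1 * 87)
Total cost = 132 + 87 = 219
Amortized = 219 / 34 = 6.4412

6.4412


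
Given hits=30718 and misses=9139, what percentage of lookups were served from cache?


Formula: hit rate = hits / (hits + misses) * 100
hit rate = 30718 / (30718 + 9139) * 100
hit rate = 30718 / 39857 * 100
hit rate = 77.07%

77.07%


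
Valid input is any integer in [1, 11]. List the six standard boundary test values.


Range: [1, 11]
Boundaries: just below min, min, min+1, max-1, max, just above max
Values: [0, 1, 2, 10, 11, 12]

[0, 1, 2, 10, 11, 12]


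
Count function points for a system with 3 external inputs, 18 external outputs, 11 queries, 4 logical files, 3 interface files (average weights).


UFP = EI*4 + EO*5 + EQ*4 + ILF*10 + EIF*7
UFP = 3*4 + 18*5 + 11*4 + 4*10 + 3*7
UFP = 12 + 90 + 44 + 40 + 21
UFP = 207

207


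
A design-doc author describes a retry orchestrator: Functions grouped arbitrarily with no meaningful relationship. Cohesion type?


Reasoning: Worst: random grouping
Type: Coincidental cohesion

Coincidental cohesion


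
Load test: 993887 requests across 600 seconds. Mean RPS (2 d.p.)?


Formula: throughput = requests / seconds
throughput = 993887 / 600
throughput = 1656.48 requests/second

1656.48 requests/second


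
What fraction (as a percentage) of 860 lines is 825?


Coverage = covered / total * 100
Coverage = 825 / 860 * 100
Coverage = 95.93%

95.93%


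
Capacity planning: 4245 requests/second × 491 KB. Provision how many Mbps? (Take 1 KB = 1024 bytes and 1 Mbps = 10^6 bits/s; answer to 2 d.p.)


Formula: Mbps = payload_bytes * RPS * 8 / 1e6
Payload per request = 491 KB = 491 * 1024 = 502784 bytes
Total bytes/sec = 502784 * 4245 = 2134318080
Total bits/sec = 2134318080 * 8 = 17074544640
Mbps = 17074544640 / 1e6 = 17074.54

17074.54 Mbps


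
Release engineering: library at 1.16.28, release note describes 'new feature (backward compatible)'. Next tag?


Current: 1.16.28
Change category: 'new feature (backward compatible)' → minor bump
SemVer rule: minor bump → increment MINOR, reset PATCH to 0 (MAJOR unchanged)
New: 1.17.0

1.17.0


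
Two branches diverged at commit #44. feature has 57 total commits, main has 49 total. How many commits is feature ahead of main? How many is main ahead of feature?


Common ancestor: commit #44
feature commits after divergence: 57 - 44 = 13
main commits after divergence: 49 - 44 = 5
feature is 13 commits ahead of main
main is 5 commits ahead of feature

feature ahead: 13, main ahead: 5


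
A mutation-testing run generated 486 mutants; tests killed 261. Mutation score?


Mutation score = killed / total * 100
Mutation score = 261 / 486 * 100
Mutation score = 53.7%

53.7%


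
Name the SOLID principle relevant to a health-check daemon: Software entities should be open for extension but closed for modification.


This describes the Open/Closed Principle (OCP)

Open/Closed Principle (OCP)


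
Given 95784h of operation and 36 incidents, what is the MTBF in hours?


Formula: MTBF = Total operating time / Number of failures
MTBF = 95784 / 36
MTBF = 2660.67 hours

2660.67 hours


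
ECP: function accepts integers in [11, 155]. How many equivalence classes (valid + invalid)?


Valid range: [11, 155]
Class 1: x < 11 — invalid
Class 2: 11 ≤ x ≤ 155 — valid
Class 3: x > 155 — invalid
Total equivalence classes: 3

3 equivalence classes


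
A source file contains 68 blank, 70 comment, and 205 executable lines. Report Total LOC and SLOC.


Total LOC = blank + comment + code
Total LOC = 68 + 70 + 205 = 343
SLOC (source only) = code = 205

Total LOC: 343, SLOC: 205


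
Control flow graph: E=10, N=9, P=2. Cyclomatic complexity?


Formula: V(G) = E - N + 2P
V(G) = 10 - 9 + 2*2
V(G) = 1 + 4
V(G) = 5

5


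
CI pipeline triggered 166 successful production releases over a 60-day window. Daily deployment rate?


Formula: deployments per day = releases / days
= 166 / 60
= 2.767 deploys/day
(equivalently, 19.37 deploys/week)

2.767 deploys/day


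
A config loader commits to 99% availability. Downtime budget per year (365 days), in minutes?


Formula: allowed downtime = period * (100 - SLA) / 100
Period (year (365 days)) = 525600 minutes
Unavailability fraction = (100 - 99.0) / 100
Allowed downtime = 525600 * (100 - 99.0) / 100
Allowed downtime = 5256.0 minutes

5256.0 minutes


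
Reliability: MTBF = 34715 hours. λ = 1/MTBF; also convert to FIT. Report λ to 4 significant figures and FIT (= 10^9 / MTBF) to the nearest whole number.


Formula: λ = 1 / MTBF; FIT = λ × 1e9 = 1e9 / MTBF
λ = 1 / 34715 ≈ 2.881e-05 failures/hour
FIT = 1e9 / 34715 ≈ 28806 failures per 1e9 hours (nearest whole number)

λ = 2.881e-05 /h, FIT = 28806


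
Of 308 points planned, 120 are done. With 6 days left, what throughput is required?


Formula: Required rate = Remaining points / Days left
Remaining = 308 - 120 = 188 points
Required rate = 188 / 6 = 31.33 points/day

31.33 points/day


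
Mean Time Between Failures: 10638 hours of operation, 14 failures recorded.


Formula: MTBF = Total operating time / Number of failures
MTBF = 10638 / 14
MTBF = 759.86 hours

759.86 hours


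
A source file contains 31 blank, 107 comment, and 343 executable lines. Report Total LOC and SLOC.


Total LOC = blank + comment + code
Total LOC = 31 + 107 + 343 = 481
SLOC (source only) = code = 343

Total LOC: 481, SLOC: 343


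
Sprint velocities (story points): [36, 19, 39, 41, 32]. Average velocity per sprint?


Formula: Avg velocity = Total points / Number of sprints
Points: [36, 19, 39, 41, 32]
Sum = 36 + 19 + 39 + 41 + 32 = 167
Avg velocity = 167 / 5 = 33.4 points/sprint

33.4 points/sprint


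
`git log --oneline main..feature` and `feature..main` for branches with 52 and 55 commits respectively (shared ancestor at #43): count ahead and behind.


Common ancestor: commit #43
feature commits after divergence: 52 - 43 = 9
main commits after divergence: 55 - 43 = 12
feature is 9 commits ahead of main
main is 12 commits ahead of feature

feature ahead: 9, main ahead: 12


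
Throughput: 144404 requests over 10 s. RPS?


Formula: throughput = requests / seconds
throughput = 144404 / 10
throughput = 14440.4 requests/second

14440.4 requests/second


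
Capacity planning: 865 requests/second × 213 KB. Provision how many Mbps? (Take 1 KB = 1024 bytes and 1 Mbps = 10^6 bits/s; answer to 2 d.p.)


Formula: Mbps = payload_bytes * RPS * 8 / 1e6
Payload per request = 213 KB = 213 * 1024 = 218112 bytes
Total bytes/sec = 218112 * 865 = 188666880
Total bits/sec = 188666880 * 8 = 1509335040
Mbps = 1509335040 / 1e6 = 1509.34

1509.34 Mbps


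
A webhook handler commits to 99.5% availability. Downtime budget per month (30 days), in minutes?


Formula: allowed downtime = period * (100 - SLA) / 100
Period (month (30 days)) = 43200 minutes
Unavailability fraction = (100 - 99.5) / 100
Allowed downtime = 43200 * (100 - 99.5) / 100
Allowed downtime = 216.0 minutes

216.0 minutes


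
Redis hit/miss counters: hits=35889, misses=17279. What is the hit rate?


Formula: hit rate = hits / (hits + misses) * 100
hit rate = 35889 / (35889 + 17279) * 100
hit rate = 35889 / 53168 * 100
hit rate = 67.5%

67.5%


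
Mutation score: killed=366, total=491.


Mutation score = killed / total * 100
Mutation score = 366 / 491 * 100
Mutation score = 74.54%

74.54%


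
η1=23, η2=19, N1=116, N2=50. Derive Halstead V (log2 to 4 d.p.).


Formula: V = N * log2(η), where N = N1 + N2 and η = η1 + η2
η = 23 + 19 = 42
N = 116 + 50 = 166
log2(42) ≈ 5.3923
V = 166 * 5.3923 = 895.12

895.12


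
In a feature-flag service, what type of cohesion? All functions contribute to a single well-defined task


Reasoning: Best: single purpose
Type: Functional cohesion

Functional cohesion


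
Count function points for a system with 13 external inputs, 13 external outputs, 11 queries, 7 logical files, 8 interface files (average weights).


UFP = EI*4 + EO*5 + EQ*4 + ILF*10 + EIF*7
UFP = 13*4 + 13*5 + 11*4 + 7*10 + 8*7
UFP = 52 + 65 + 44 + 70 + 56
UFP = 287

287


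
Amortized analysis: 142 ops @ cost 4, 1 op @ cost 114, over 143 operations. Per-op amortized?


Formula: Amortized cost = Total cost / Operations
Total cost = (142 * 4) + (1 * 114)
Total cost = 568 + 114 = 682
Amortized = 682 / 143 = 4.7692

4.7692


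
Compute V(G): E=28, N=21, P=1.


Formula: V(G) = E - N + 2P
V(G) = 28 - 21 + 2*1
V(G) = 7 + 2
V(G) = 9

9


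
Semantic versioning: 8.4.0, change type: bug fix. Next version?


Current: 8.4.0
Change category: 'bug fix' → patch bump
SemVer rule: patch bump → increment PATCH (MAJOR and MINOR unchanged)
New: 8.4.1

8.4.1


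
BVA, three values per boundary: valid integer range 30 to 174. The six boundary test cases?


Range: [30, 174]
Boundaries: just below min, min, min+1, max-1, max, just above max
Values: [29, 30, 31, 173, 174, 175]

[29, 30, 31, 173, 174, 175]


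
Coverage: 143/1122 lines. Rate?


Coverage = covered / total * 100
Coverage = 143 / 1122 * 100
Coverage = 12.75%

12.75%


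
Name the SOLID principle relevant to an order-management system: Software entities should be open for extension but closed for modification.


This describes the Open/Closed Principle (OCP)

Open/Closed Principle (OCP)


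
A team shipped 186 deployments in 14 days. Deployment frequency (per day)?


Formula: deployments per day = releases / days
= 186 / 14
= 13.286 deploys/day
(equivalently, 93.0 deploys/week)

13.286 deploys/day


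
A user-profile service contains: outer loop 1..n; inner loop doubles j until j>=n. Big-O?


Reasoning: linear outer times logarithmic inner
Complexity: O(n log n)

O(n log n)


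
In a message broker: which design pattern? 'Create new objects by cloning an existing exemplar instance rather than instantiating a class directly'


This matches the Prototype pattern

Prototype
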